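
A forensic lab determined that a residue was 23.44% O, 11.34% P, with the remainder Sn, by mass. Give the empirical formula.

Assume 100 g: 23.44 g O, 11.34 g P, 65.22 g Sn.
n(O) = 23.44/16.00 = 1.465, n(P) = 11.34/30.97 = 0.3662, n(Sn) = 65.22/118.71 = 0.5494
Smallest is P at 0.3662 mol; normalising gives O 4.001, P 1.000, Sn 1.500
Multiply by 2: O 8.00, P 2.00, Sn 3.00 → O8P2Sn3

O8P2Sn3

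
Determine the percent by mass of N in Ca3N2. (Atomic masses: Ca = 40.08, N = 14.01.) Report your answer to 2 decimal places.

Molar mass = 3(40.08) + 2(14.01) = 148.260 g/mol
Mass of N per mole = 2 × 14.01 = 28.020 g
% N = 28.020 / 148.260 × 100 = 18.90%

18.90%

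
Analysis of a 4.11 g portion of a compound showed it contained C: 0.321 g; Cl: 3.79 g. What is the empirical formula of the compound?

CCl4

Moles — C: 0.321 / 12.01 = 0.02673 mol; Cl: 3.79 / 35.45 = 0.1069 mol
Divide by the smallest (0.02673 mol C): C 1.000, Cl 4.000
→ CCl4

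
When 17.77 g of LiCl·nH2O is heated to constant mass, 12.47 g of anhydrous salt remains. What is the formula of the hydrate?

Mass of water lost = 17.77 − 12.47 = 5.3 g → 5.3 / 18.02 = 0.2941 mol H2O
Molar mass of LiCl = 42.39 g/mol → mol LiCl = 12.47 / 42.39 = 0.2942
n = 0.2941 / 0.2942 = 1.00 ≈ 1 → LiCl·H2O

LiCl·H2O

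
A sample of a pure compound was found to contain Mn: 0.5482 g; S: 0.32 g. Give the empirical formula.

MnS

n(Mn) = 0.5482/54.94 = 0.009978, n(S) = 0.32/32.07 = 0.009978
Smallest is Mn at 0.009978 mol; normalising gives Mn 1.000, S 1.000
Ratio ≈ 1:1, so the empirical formula is MnS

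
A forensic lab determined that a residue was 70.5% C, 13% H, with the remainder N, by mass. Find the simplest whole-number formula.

Assume 100 g: 70.5 g C, 13 g H, 16.5 g N.
n(C) = 70.5/12.01 = 5.87, n(H) = 13/1.008 = 12.9, n(N) = 16.5/14.01 = 1.178
Smallest is N at 1.178 mol; normalising gives C 4.984, H 10.951, N 1.000
≈ 5:11:1 → C5H11N

C5H11N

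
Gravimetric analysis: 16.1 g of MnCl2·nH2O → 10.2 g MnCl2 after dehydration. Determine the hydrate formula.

MnCl2·4H2O

Mass of water lost = 16.1 − 10.2 = 5.9 g → 5.9 / 18.02 = 0.3274 mol H2O
Molar mass of MnCl2 = 125.84 g/mol → mol MnCl2 = 10.2 / 125.84 = 0.08106
n = 0.3274 / 0.08106 = 4.04 ≈ 4 → MnCl2·4H2O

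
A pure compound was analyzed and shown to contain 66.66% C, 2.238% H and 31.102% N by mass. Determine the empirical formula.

Assume 100 g: 66.66 g C, 2.238 g H, 31.102 g N.
n(C) = 66.66/12.01 = 5.55, n(H) = 2.238/1.008 = 2.22, n(N) = 31.102/14.01 = 2.22
Divide by the smallest (2.22 mol N): C 2.500, H 1.000, N 1.000
×2: C 5.00, H 2.00, N 2.00 → C5H2N2

C5H2N2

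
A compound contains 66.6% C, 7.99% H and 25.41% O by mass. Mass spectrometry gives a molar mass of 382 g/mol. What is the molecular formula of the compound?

Assume 100 g: 66.6 g C, 7.99 g H, 25.41 g O.
Moles — C: 66.6 / 12.01 = 5.545 mol; H: 7.99 / 1.008 = 7.927 mol; O: 25.41 / 16.00 = 1.588 mol
Smallest is O at 1.588 mol; normalising gives C 3.492, H 4.991, O 1.000
Scaling by 2: C 6.98, H 9.98, O 2.00 → C7H10O2
Empirical-formula mass = 126.15 g/mol
n = 382 / 126.15 = 3.03 ≈ 3
Molecular formula = (C7H10O2)×3 = C21H30O6

C21H30O6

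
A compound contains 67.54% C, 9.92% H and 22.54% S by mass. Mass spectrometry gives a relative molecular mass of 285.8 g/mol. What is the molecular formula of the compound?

Assume 100 g: 67.54 g C, 9.92 g H, 22.54 g S.
C: 67.54 g ÷ 12.01 g/mol = 5.624 mol
H: 9.92 g ÷ 1.008 g/mol = 9.841 mol
S: 22.54 g ÷ 32.07 g/mol = 0.7028 mol
Smallest is S at 0.7028 mol; normalising gives C 8.001, H 14.002, S 1.000
→ C8H14S
Empirical-formula mass = 142.26 g/mol
n = 285.8 / 142.26 = 2.01 ≈ 2
Molecular formula = (C8H14S)×2 = C16H28S2

C16H28S2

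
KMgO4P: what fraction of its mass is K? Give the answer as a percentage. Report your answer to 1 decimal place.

Molar mass = 1(39.10) + 1(24.31) + 4(16.00) + 1(30.97) = 158.380 g/mol
Mass of K per mole = 1 × 39.10 = 39.100 g
% K = 39.100 / 158.380 × 100 = 24.7%

24.7%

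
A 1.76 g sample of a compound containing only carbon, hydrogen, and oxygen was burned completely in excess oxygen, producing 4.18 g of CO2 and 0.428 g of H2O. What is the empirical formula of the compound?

mol C = 4.18 / 44.01 = 0.09498; mass C = 0.09498 × 12.01 = 1.141 g
mol H = 2 × (0.428 / 18.02) = 0.04750; mass H = 0.04750 × 1.008 = 0.04788 g
mass O = 1.76 − (1.189) = 0.5714 g → mol O = 0.03571
Divide by the smallest (0.03571 mol O): C 2.659, H 1.330, O 1.000
×3: C 7.98, H 3.99, O 3.00 → C8H4O3

C8H4O3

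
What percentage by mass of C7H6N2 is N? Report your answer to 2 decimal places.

23.72%

Molar mass = 7(12.01) + 6(1.008) + 2(14.01) = 118.138 g/mol
Mass of N per mole = 2 × 14.01 = 28.020 g
% N = 28.020 / 118.138 × 100 = 23.72%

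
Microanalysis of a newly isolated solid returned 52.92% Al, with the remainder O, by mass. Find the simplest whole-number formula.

Al2O3

Assume 100 g: 52.92 g Al, 47.08 g O.
Moles — Al: 52.92 / 26.98 = 1.961 mol; O: 47.08 / 16.00 = 2.942 mol
Ratios (÷ 1.961): Al 1.000, O 1.500
Multiply by 2: Al 2.00, O 3.00 → Al2O3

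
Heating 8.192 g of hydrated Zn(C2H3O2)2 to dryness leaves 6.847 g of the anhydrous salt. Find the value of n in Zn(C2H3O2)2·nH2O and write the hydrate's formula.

Zn(C2H3O2)2·2H2O

Mass of water lost = 8.192 − 6.847 = 1.345 g → 1.345 / 18.02 = 0.07464 mol H2O
Molar mass of Zn(C2H3O2)2 = 183.47 g/mol → mol Zn(C2H3O2)2 = 6.847 / 183.47 = 0.03732
n = 0.07464 / 0.03732 = 2.00 ≈ 2 → Zn(C2H3O2)2·2H2O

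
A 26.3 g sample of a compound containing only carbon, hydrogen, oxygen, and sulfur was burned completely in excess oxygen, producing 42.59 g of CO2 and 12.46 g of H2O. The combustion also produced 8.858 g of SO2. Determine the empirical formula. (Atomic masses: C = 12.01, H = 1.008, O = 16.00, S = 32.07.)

C7H10O4S

mol C = 42.59 / 44.01 = 0.9677; mass C = 0.9677 × 12.01 = 11.62 g
mol H = 2 × (12.46 / 18.02) = 1.383; mass H = 1.383 × 1.008 = 1.394 g
mol S = 8.858 / 64.07 = 0.1383; mass S = 4.434 g
mass O = 26.3 − (17.45) = 8.850 g → mol O = 0.5531
Divide by the smallest (0.1383 mol S): C 7.000, H 10.003, O 4.001, S 1.000
→ C7H10O4S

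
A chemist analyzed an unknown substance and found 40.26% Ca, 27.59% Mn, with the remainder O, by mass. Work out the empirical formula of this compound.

Assume 100 g: 40.26 g Ca, 27.59 g Mn, 32.15 g O.
Moles — Ca: 40.26 / 40.08 = 1.004 mol; Mn: 27.59 / 54.94 = 0.5022 mol; O: 32.15 / 16.00 = 2.009 mol
Divide by the smallest (0.5022 mol Mn): Ca 2.000, Mn 1.000, O 4.001
≈ 2:1:4 → Ca2MnO4

Ca2MnO4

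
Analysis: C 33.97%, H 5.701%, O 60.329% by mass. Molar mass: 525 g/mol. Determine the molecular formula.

C15H30O20

Assume 100 g: 33.97 g C, 5.701 g H, 60.329 g O.
C: 33.97 g ÷ 12.01 g/mol = 2.828 mol
H: 5.701 g ÷ 1.008 g/mol = 5.656 mol
O: 60.329 g ÷ 16.00 g/mol = 3.771 mol
Ratios (÷ 2.828): C 1.000, H 2.000, O 1.333
Scaling by 3: C 3.00, H 6.00, O 4.00 → C3H6O4
Empirical-formula mass = 106.08 g/mol
n = 525 / 106.08 = 4.95 ≈ 5
Molecular formula = (C3H6O4)×5 = C15H30O20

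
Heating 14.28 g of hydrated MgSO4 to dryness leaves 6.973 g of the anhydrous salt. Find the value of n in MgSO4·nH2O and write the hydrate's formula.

MgSO4·7H2O

Mass of water lost = 14.28 − 6.973 = 7.307 g → 7.307 / 18.02 = 0.4055 mol H2O
Molar mass of MgSO4 = 120.38 g/mol → mol MgSO4 = 6.973 / 120.38 = 0.05792
n = 0.4055 / 0.05792 = 7.00 ≈ 7 → MgSO4·7H2O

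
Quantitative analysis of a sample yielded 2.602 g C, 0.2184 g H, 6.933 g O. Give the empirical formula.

CHO2

C: 2.602 g ÷ 12.01 g/mol = 0.2167 mol
H: 0.2184 g ÷ 1.008 g/mol = 0.2167 mol
O: 6.933 g ÷ 16.00 g/mol = 0.4333 mol
Smallest is C at 0.2167 mol; normalising gives C 1.000, H 1.000, O 2.000
Ratio ≈ 1:1:2, so the empirical formula is CHO2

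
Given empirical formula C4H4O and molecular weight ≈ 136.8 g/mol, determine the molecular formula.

Empirical-formula mass = 68.07 g/mol
n = 136.8 / 68.07 = 2.01 ≈ 2
Molecular formula = (C4H4O)2 = C8H8O2

C8H8O2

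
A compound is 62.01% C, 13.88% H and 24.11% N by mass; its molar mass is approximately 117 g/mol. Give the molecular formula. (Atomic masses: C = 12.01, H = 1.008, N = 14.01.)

Assume 100 g: 62.01 g C, 13.88 g H, 24.11 g N.
n(C) = 62.01/12.01 = 5.163, n(H) = 13.88/1.008 = 13.77, n(N) = 24.11/14.01 = 1.721
Ratios (÷ 1.721): C 3.000, H 8.001, N 1.000
≈ 3:8:1 → C3H8N
Empirical-formula mass = 58.10 g/mol
n = 117 / 58.10 = 2.01 ≈ 2
Molecular formula = (C3H8N)×2 = C6H16N2

C6H16N2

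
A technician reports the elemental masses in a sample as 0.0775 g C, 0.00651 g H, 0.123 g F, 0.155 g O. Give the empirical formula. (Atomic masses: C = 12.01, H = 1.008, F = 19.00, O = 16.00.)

C2H2F2O3

C: 0.0775 g ÷ 12.01 g/mol = 0.006453 mol
H: 0.00651 g ÷ 1.008 g/mol = 0.006458 mol
F: 0.123 g ÷ 19.00 g/mol = 0.006474 mol
O: 0.155 g ÷ 16.00 g/mol = 0.009687 mol
Divide by the smallest (0.006453 mol C): C 1.000, H 1.001, F 1.003, O 1.501
×2: C 2.00, H 2.00, F 2.01, O 3.00 → C2H2F2O3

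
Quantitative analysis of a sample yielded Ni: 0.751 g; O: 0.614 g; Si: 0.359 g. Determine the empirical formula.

NiO3Si

Ni: 0.751 g ÷ 58.69 g/mol = 0.0128 mol
O: 0.614 g ÷ 16.00 g/mol = 0.03837 mol
Si: 0.359 g ÷ 28.09 g/mol = 0.01278 mol
Ratios (÷ 0.01278): Ni 1.001, O 3.003, Si 1.000
≈ 1:3:1 → NiO3Si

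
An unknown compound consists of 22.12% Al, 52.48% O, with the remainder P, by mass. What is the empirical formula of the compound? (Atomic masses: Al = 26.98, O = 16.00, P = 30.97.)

AlO4P

Assume 100 g: 22.12 g Al, 52.48 g O, 25.4 g P.
Moles — Al: 22.12 / 26.98 = 0.8199 mol; O: 52.48 / 16.00 = 3.28 mol; P: 25.4 / 30.97 = 0.8201 mol
Smallest is Al at 0.8199 mol; normalising gives Al 1.000, O 4.001, P 1.000
Ratio ≈ 1:4:1, so the empirical formula is AlO4P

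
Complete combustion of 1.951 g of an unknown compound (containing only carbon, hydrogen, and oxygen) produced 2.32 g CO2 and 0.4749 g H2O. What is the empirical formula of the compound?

mol C = 2.32 / 44.01 = 0.05272; mass C = 0.05272 × 12.01 = 0.6331 g
mol H = 2 × (0.4749 / 18.02) = 0.05271; mass H = 0.05271 × 1.008 = 0.05313 g
mass O = 1.951 − (0.6862) = 1.265 g → mol O = 0.07905
Smallest is H at 0.05271 mol; normalising gives C 1.000, H 1.000, O 1.500
×2: C 2.00, H 2.00, O 3.00 → C2H2O3

C2H2O3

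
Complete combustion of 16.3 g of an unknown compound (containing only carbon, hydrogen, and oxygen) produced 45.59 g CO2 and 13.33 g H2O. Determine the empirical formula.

mol C = 45.59 / 44.01 = 1.036; mass C = 1.036 × 12.01 = 12.44 g
mol H = 2 × (13.33 / 18.02) = 1.479; mass H = 1.479 × 1.008 = 1.491 g
mass O = 16.3 − (13.93) = 2.368 g → mol O = 0.1480
Smallest is O at 0.148 mol; normalising gives C 7.001, H 9.998, O 1.000
≈ 7:10:1 → C7H10O

C7H10O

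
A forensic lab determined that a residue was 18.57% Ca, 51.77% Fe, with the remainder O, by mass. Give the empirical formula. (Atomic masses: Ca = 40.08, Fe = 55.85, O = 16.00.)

CaFe2O4

Assume 100 g: 18.57 g Ca, 51.77 g Fe, 29.66 g O.
Moles — Ca: 18.57 / 40.08 = 0.4633 mol; Fe: 51.77 / 55.85 = 0.9269 mol; O: 29.66 / 16.00 = 1.854 mol
Divide by the smallest (0.4633 mol Ca): Ca 1.000, Fe 2.001, O 4.001
→ CaFe2O4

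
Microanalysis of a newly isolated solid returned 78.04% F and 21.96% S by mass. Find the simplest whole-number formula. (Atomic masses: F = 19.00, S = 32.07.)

F6S

Assume 100 g: 78.04 g F, 21.96 g S.
n(F) = 78.04/19.00 = 4.107, n(S) = 21.96/32.07 = 0.6848
Ratios (÷ 0.6848): F 5.998, S 1.000
Ratio ≈ 6:1, so the empirical formula is F6S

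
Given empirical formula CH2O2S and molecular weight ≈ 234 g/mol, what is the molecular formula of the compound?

Empirical-formula mass = 78.10 g/mol
n = 234 / 78.10 = 3.00 ≈ 3
Molecular formula = (CH2O2S)3 = C3H6O6S3

C3H6O6S3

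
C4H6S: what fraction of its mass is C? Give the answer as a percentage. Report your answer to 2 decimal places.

Molar mass = 4(12.01) + 6(1.008) + 1(32.07) = 86.158 g/mol
Mass of C per mole = 4 × 12.01 = 48.040 g
% C = 48.040 / 86.158 × 100 = 55.76%

55.76%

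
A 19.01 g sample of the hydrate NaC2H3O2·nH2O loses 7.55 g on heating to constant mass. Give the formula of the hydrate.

Mass of anhydrous NaC2H3O2 = 19.01 − 7.55 = 11.46 g
mol H2O = 7.55 / 18.02 = 0.419
Molar mass of NaC2H3O2 = 82.03 g/mol → mol NaC2H3O2 = 11.46 / 82.03 = 0.1397
n = 0.419 / 0.1397 = 3.00 ≈ 3 → NaC2H3O2·3H2O

NaC2H3O2·3H2O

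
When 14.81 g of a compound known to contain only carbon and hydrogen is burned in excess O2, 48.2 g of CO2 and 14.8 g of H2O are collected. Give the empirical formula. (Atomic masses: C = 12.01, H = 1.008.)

mol C = 48.2 / 44.01 = 1.095; mass C = 1.095 × 12.01 = 13.15 g
mol H = 2 × (14.8 / 18.02) = 1.643; mass H = 1.643 × 1.008 = 1.656 g
Ratios (÷ 1.095): C 1.000, H 1.500
×2: C 2.00, H 3.00 → C2H3

C2H3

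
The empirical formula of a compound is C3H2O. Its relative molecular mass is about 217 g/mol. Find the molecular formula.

Empirical-formula mass = 54.05 g/mol
n = 217 / 54.05 = 4.02 ≈ 4
Molecular formula = (C3H2O)4 = C12H8O4

C12H8O4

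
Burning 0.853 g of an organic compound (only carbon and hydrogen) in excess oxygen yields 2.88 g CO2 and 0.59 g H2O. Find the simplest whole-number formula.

CH

mol C = 2.88 / 44.01 = 0.06544; mass C = 0.06544 × 12.01 = 0.7859 g
mol H = 2 × (0.59 / 18.02) = 0.06548; mass H = 0.06548 × 1.008 = 0.06601 g
Divide by the smallest (0.06544 mol C): C 1.000, H 1.001
→ CH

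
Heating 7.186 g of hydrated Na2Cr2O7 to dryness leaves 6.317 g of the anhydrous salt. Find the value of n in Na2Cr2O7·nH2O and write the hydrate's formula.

Mass of water lost = 7.186 − 6.317 = 0.869 g → 0.869 / 18.02 = 0.04822 mol H2O
Molar mass of Na2Cr2O7 = 261.98 g/mol → mol Na2Cr2O7 = 6.317 / 261.98 = 0.02411
n = 0.04822 / 0.02411 = 2.00 ≈ 2 → Na2Cr2O7·2H2O

Na2Cr2O7·2H2O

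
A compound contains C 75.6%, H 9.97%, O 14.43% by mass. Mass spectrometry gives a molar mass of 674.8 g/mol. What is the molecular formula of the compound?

C42H66O6

Assume 100 g: 75.6 g C, 9.97 g H, 14.43 g O.
n(C) = 75.6/12.01 = 6.295, n(H) = 9.97/1.008 = 9.891, n(O) = 14.43/16.00 = 0.9019
Smallest is O at 0.9019 mol; normalising gives C 6.980, H 10.967, O 1.000
≈ 7:11:1 → C7H11O
Empirical-formula mass = 111.16 g/mol
n = 674.8 / 111.16 = 6.07 ≈ 6
Molecular formula = (C7H11O)×6 = C42H66O6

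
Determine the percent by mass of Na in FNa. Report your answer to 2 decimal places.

54.75%

Molar mass = 1(19.00) + 1(22.99) = 41.990 g/mol
Mass of Na per mole = 1 × 22.99 = 22.990 g
% Na = 22.990 / 41.990 × 100 = 54.75%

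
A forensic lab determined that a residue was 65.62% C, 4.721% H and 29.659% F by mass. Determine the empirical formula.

C7H6F2

Assume 100 g: 65.62 g C, 4.721 g H, 29.659 g F.
C: 65.62 g ÷ 12.01 g/mol = 5.464 mol
H: 4.721 g ÷ 1.008 g/mol = 4.684 mol
F: 29.659 g ÷ 19.00 g/mol = 1.561 mol
Ratios (÷ 1.561): C 3.500, H 3.000, F 1.000
Scaling by 2: C 7.00, H 6.00, F 2.00 → C7H6F2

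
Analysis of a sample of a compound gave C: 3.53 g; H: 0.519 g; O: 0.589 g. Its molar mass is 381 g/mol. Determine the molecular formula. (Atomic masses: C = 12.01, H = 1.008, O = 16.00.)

C24H42O3

n(C) = 3.53/12.01 = 0.2939, n(H) = 0.519/1.008 = 0.5149, n(O) = 0.589/16.00 = 0.03681
Divide by the smallest (0.03681 mol O): C 7.984, H 13.987, O 1.000
≈ 8:14:1 → C8H14O
Empirical-formula mass = 126.19 g/mol
n = 381 / 126.19 = 3.02 ≈ 3
Molecular formula = (C8H14O)×3 = C24H42O3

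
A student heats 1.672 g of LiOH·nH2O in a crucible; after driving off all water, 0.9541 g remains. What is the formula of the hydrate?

Mass of water lost = 1.672 − 0.9541 = 0.7179 g → 0.7179 / 18.02 = 0.03984 mol H2O
Molar mass of LiOH = 23.95 g/mol → mol LiOH = 0.9541 / 23.95 = 0.03984
n = 0.03984 / 0.03984 = 1.00 ≈ 1 → LiOH·H2O

LiOH·H2O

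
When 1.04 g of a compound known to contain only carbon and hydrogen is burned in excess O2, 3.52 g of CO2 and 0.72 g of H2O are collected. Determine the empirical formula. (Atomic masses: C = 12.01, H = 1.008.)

CH

mol C = 3.52 / 44.01 = 0.07998; mass C = 0.07998 × 12.01 = 0.9606 g
mol H = 2 × (0.72 / 18.02) = 0.07991; mass H = 0.07991 × 1.008 = 0.08055 g
Smallest is H at 0.07991 mol; normalising gives C 1.001, H 1.000
≈ 1:1 → CH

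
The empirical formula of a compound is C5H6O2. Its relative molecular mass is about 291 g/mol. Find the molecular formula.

Empirical-formula mass = 98.10 g/mol
n = 291 / 98.10 = 2.97 ≈ 3
Molecular formula = (C5H6O2)3 = C15H18O6

C15H18O6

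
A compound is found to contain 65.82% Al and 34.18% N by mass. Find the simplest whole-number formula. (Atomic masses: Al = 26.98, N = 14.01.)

AlN

Assume 100 g: 65.82 g Al, 34.18 g N.
Al: 65.82 g ÷ 26.98 g/mol = 2.44 mol
N: 34.18 g ÷ 14.01 g/mol = 2.44 mol
Ratios (÷ 2.44): Al 1.000, N 1.000
≈ 1:1 → AlN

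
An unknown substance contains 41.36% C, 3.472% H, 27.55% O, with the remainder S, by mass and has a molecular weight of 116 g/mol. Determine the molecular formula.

Assume 100 g: 41.36 g C, 3.472 g H, 27.55 g O, 27.618 g S.
C: 41.36 g ÷ 12.01 g/mol = 3.444 mol
H: 3.472 g ÷ 1.008 g/mol = 3.444 mol
O: 27.55 g ÷ 16.00 g/mol = 1.722 mol
S: 27.618 g ÷ 32.07 g/mol = 0.8612 mol
Ratios (÷ 0.8612): C 3.999, H 4.000, O 1.999, S 1.000
→ C4H4O2S
Empirical-formula mass = 116.14 g/mol
n = 116 / 116.14 = 1.00 ≈ 1
Molecular formula = empirical formula = C4H4O2S

C4H4O2S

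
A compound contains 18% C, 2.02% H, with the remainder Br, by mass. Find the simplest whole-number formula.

Assume 100 g: 18 g C, 2.02 g H, 79.98 g Br.
C: 18 g ÷ 12.01 g/mol = 1.499 mol
H: 2.02 g ÷ 1.008 g/mol = 2.004 mol
Br: 79.98 g ÷ 79.90 g/mol = 1.001 mol
Ratios (÷ 1.001): C 1.497, H 2.002, Br 1.000
×2: C 2.99, H 4.00, Br 2.00 → C3H4Br2

C3H4Br2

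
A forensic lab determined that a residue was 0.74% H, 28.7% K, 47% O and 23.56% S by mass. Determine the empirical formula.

HKO4S

Assume 100 g: 0.74 g H, 28.7 g K, 47 g O, 23.56 g S.
n(H) = 0.74/1.008 = 0.7341, n(K) = 28.7/39.10 = 0.734, n(O) = 47/16.00 = 2.938, n(S) = 23.56/32.07 = 0.7346
Ratios (÷ 0.734): H 1.000, K 1.000, O 4.002, S 1.001
Ratio ≈ 1:1:4:1, so the empirical formula is HKO4S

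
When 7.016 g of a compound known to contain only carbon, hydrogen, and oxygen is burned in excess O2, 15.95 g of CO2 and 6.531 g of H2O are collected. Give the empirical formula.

C3H6O

mol C = 15.95 / 44.01 = 0.3624; mass C = 0.3624 × 12.01 = 4.353 g
mol H = 2 × (6.531 / 18.02) = 0.7249; mass H = 0.7249 × 1.008 = 0.7307 g
mass O = 7.016 − (5.083) = 1.933 g → mol O = 0.1208
Ratios (÷ 0.1208): C 3.000, H 6.001, O 1.000
→ C3H6O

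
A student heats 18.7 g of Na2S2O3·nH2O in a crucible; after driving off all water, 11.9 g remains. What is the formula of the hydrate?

Mass of water lost = 18.7 − 11.9 = 6.8 g → 6.8 / 18.02 = 0.3774 mol H2O
Molar mass of Na2S2O3 = 158.12 g/mol → mol Na2S2O3 = 11.9 / 158.12 = 0.07526
n = 0.3774 / 0.07526 = 5.01 ≈ 5 → Na2S2O3·5H2O

Na2S2O3·5H2O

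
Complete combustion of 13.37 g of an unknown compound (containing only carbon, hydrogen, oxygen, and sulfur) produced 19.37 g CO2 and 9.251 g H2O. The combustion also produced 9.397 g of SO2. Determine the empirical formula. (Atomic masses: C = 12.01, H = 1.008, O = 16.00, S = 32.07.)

C3H7OS

mol C = 19.37 / 44.01 = 0.4401; mass C = 0.4401 × 12.01 = 5.286 g
mol H = 2 × (9.251 / 18.02) = 1.027; mass H = 1.027 × 1.008 = 1.035 g
mol S = 9.397 / 64.07 = 0.1467; mass S = 4.704 g
mass O = 13.37 − (11.02) = 2.345 g → mol O = 0.1466
Smallest is O at 0.1466 mol; normalising gives C 3.002, H 7.004, O 1.000, S 1.001
Ratio ≈ 3:7:1:1, so the empirical formula is C3H7OS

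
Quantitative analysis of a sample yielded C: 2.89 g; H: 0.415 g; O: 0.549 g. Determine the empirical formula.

C7H12O

C: 2.89 g ÷ 12.01 g/mol = 0.2406 mol
H: 0.415 g ÷ 1.008 g/mol = 0.4117 mol
O: 0.549 g ÷ 16.00 g/mol = 0.03431 mol
Smallest is O at 0.03431 mol; normalising gives C 7.013, H 11.999, O 1.000
→ C7H12O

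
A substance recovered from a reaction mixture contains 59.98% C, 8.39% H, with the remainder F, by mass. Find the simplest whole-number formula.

Assume 100 g: 59.98 g C, 8.39 g H, 31.63 g F.
C: 59.98 g ÷ 12.01 g/mol = 4.994 mol
H: 8.39 g ÷ 1.008 g/mol = 8.323 mol
F: 31.63 g ÷ 19.00 g/mol = 1.665 mol
Smallest is F at 1.665 mol; normalising gives C 3.000, H 5.000, F 1.000
→ C3H5F

C3H5F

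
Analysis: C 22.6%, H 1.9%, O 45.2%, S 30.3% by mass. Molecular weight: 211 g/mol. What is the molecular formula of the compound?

Assume 100 g: 22.6 g C, 1.9 g H, 45.2 g O, 30.3 g S.
n(C) = 22.6/12.01 = 1.882, n(H) = 1.9/1.008 = 1.885, n(O) = 45.2/16.00 = 2.825, n(S) = 30.3/32.07 = 0.9448
Ratios (÷ 0.9448): C 1.992, H 1.995, O 2.990, S 1.000
Ratio ≈ 2:2:3:1, so the empirical formula is C2H2O3S
Empirical-formula mass = 106.11 g/mol
n = 211 / 106.11 = 1.99 ≈ 2
Molecular formula = (C2H2O3S)×2 = C4H4O6S2

C4H4O6S2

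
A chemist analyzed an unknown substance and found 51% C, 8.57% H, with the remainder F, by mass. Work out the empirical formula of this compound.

C2H4F

Assume 100 g: 51 g C, 8.57 g H, 40.43 g F.
C: 51 g ÷ 12.01 g/mol = 4.246 mol
H: 8.57 g ÷ 1.008 g/mol = 8.502 mol
F: 40.43 g ÷ 19.00 g/mol = 2.128 mol
Divide by the smallest (2.128 mol F): C 1.996, H 3.995, F 1.000
→ C2H4F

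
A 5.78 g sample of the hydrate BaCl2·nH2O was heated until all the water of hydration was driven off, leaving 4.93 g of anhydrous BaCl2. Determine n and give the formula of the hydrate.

Mass of water lost = 5.78 − 4.93 = 0.85 g → 0.85 / 18.02 = 0.04717 mol H2O
Molar mass of BaCl2 = 208.23 g/mol → mol BaCl2 = 4.93 / 208.23 = 0.02368
n = 0.04717 / 0.02368 = 1.99 ≈ 2 → BaCl2·2H2O

BaCl2·2H2O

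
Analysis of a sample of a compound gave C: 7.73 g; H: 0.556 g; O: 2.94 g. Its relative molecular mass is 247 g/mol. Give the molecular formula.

C14H12O4

C: 7.73 g ÷ 12.01 g/mol = 0.6436 mol
H: 0.556 g ÷ 1.008 g/mol = 0.5516 mol
O: 2.94 g ÷ 16.00 g/mol = 0.1837 mol
Smallest is O at 0.1837 mol; normalising gives C 3.503, H 3.002, O 1.000
×2: C 7.01, H 6.00, O 2.00 → C7H6O2
Empirical-formula mass = 122.12 g/mol
n = 247 / 122.12 = 2.02 ≈ 2
Molecular formula = (C7H6O2)×2 = C14H12O4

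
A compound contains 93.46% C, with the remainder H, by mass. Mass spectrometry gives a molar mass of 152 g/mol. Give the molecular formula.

C12H10

Assume 100 g: 93.46 g C, 6.54 g H.
C: 93.46 g ÷ 12.01 g/mol = 7.782 mol
H: 6.54 g ÷ 1.008 g/mol = 6.488 mol
Smallest is H at 6.488 mol; normalising gives C 1.199, H 1.000
Multiply by 5: C 6.00, H 5.00 → C6H5
Empirical-formula mass = 77.10 g/mol
n = 152 / 77.10 = 1.97 ≈ 2
Molecular formula = (C6H5)×2 = C12H10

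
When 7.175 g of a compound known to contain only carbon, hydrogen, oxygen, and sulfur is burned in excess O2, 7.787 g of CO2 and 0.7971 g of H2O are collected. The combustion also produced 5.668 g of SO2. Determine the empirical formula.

mol C = 7.787 / 44.01 = 0.1769; mass C = 0.1769 × 12.01 = 2.125 g
mol H = 2 × (0.7971 / 18.02) = 0.08847; mass H = 0.08847 × 1.008 = 0.08918 g
mol S = 5.668 / 64.07 = 0.08847; mass S = 2.837 g
mass O = 7.175 − (5.051) = 2.124 g → mol O = 0.1327
Ratios (÷ 0.08847): C 2.000, H 1.000, O 1.500, S 1.000
×2: C 4.00, H 2.00, O 3.00, S 2.00 → C4H2O3S2

C4H2O3S2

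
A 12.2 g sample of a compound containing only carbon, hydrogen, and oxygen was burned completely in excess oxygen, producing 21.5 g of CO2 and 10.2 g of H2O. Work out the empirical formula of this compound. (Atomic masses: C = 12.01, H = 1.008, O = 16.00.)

mol C = 21.5 / 44.01 = 0.4885; mass C = 0.4885 × 12.01 = 5.867 g
mol H = 2 × (10.2 / 18.02) = 1.132; mass H = 1.132 × 1.008 = 1.141 g
mass O = 12.2 − (7.008) = 5.192 g → mol O = 0.3245
Divide by the smallest (0.3245 mol O): C 1.506, H 3.489, O 1.000
×2: C 3.01, H 6.98, O 2.00 → C3H7O2

C3H7O2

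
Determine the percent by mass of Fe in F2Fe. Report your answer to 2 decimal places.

Molar mass = 2(19.00) + 1(55.85) = 93.850 g/mol
Mass of Fe per mole = 1 × 55.85 = 55.850 g
% Fe = 55.850 / 93.850 × 100 = 59.51%

59.51%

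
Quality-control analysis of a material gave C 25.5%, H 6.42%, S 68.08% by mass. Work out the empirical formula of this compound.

Assume 100 g: 25.5 g C, 6.42 g H, 68.08 g S.
C: 25.5 g ÷ 12.01 g/mol = 2.123 mol
H: 6.42 g ÷ 1.008 g/mol = 6.369 mol
S: 68.08 g ÷ 32.07 g/mol = 2.123 mol
Smallest is S at 2.123 mol; normalising gives C 1.000, H 3.000, S 1.000
≈ 1:3:1 → CH3S

CH3S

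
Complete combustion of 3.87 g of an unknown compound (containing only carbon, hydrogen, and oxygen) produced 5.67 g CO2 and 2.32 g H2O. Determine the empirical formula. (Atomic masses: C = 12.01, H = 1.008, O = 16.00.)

mol C = 5.67 / 44.01 = 0.1288; mass C = 0.1288 × 12.01 = 1.547 g
mol H = 2 × (2.32 / 18.02) = 0.2575; mass H = 0.2575 × 1.008 = 0.2596 g
mass O = 3.87 − (1.807) = 2.063 g → mol O = 0.1289
Divide by the smallest (0.1288 mol C): C 1.000, H 1.999, O 1.001
Ratio ≈ 1:2:1, so the empirical formula is CH2O

CH2O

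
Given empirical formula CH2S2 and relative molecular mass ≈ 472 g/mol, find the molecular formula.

Empirical-formula mass = 78.17 g/mol
n = 472 / 78.17 = 6.04 ≈ 6
Molecular formula = (CH2S2)6 = C6H12S12

C6H12S12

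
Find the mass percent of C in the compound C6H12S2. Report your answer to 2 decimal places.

Molar mass = 6(12.01) + 12(1.008) + 2(32.07) = 148.296 g/mol
Mass of C per mole = 6 × 12.01 = 72.060 g
% C = 72.060 / 148.296 × 100 = 48.59%

48.59%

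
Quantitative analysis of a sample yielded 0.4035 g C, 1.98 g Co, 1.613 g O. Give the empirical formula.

n(C) = 0.4035/12.01 = 0.0336, n(Co) = 1.98/58.93 = 0.0336, n(O) = 1.613/16.00 = 0.1008
Divide by the smallest (0.0336 mol C): C 1.000, Co 1.000, O 3.001
Ratio ≈ 1:1:3, so the empirical formula is CCoO3

CCoO3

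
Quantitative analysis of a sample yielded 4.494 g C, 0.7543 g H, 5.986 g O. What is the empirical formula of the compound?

CH2O

Moles — C: 4.494 / 12.01 = 0.3742 mol; H: 0.7543 / 1.008 = 0.7483 mol; O: 5.986 / 16.00 = 0.3741 mol
Ratios (÷ 0.3741): C 1.000, H 2.000, O 1.000
≈ 1:2:1 → CH2O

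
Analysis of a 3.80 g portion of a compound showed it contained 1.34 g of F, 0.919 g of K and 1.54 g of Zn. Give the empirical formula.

Moles — F: 1.34 / 19.00 = 0.07053 mol; K: 0.919 / 39.10 = 0.0235 mol; Zn: 1.54 / 65.38 = 0.02355 mol
Divide by the smallest (0.0235 mol K): F 3.001, K 1.000, Zn 1.002
→ F3KZn

F3KZn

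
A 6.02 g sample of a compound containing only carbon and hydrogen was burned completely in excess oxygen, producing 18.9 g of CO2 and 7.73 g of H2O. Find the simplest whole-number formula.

CH2

mol C = 18.9 / 44.01 = 0.4294; mass C = 0.4294 × 12.01 = 5.158 g
mol H = 2 × (7.73 / 18.02) = 0.8579; mass H = 0.8579 × 1.008 = 0.8648 g
Smallest is C at 0.4294 mol; normalising gives C 1.000, H 1.998
→ CH2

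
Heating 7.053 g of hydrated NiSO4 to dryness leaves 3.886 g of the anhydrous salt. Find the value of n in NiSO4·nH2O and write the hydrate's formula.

NiSO4·7H2O

Mass of water lost = 7.053 − 3.886 = 3.167 g → 3.167 / 18.02 = 0.1757 mol H2O
Molar mass of NiSO4 = 154.76 g/mol → mol NiSO4 = 3.886 / 154.76 = 0.02511
n = 0.1757 / 0.02511 = 7.00 ≈ 7 → NiSO4·7H2O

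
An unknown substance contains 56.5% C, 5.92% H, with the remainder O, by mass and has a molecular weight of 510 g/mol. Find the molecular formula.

C24H30O12

Assume 100 g: 56.5 g C, 5.92 g H, 37.58 g O.
C: 56.5 g ÷ 12.01 g/mol = 4.704 mol
H: 5.92 g ÷ 1.008 g/mol = 5.873 mol
O: 37.58 g ÷ 16.00 g/mol = 2.349 mol
Ratios (÷ 2.349): C 2.003, H 2.500, O 1.000
×2: C 4.01, H 5.00, O 2.00 → C4H5O2
Empirical-formula mass = 85.08 g/mol
n = 510 / 85.08 = 5.99 ≈ 6
Molecular formula = (C4H5O2)×6 = C24H30O12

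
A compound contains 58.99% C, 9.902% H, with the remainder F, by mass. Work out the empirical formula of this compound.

C3H6F

Assume 100 g: 58.99 g C, 9.902 g H, 31.108 g F.
Moles — C: 58.99 / 12.01 = 4.912 mol; H: 9.902 / 1.008 = 9.823 mol; F: 31.108 / 19.00 = 1.637 mol
Divide by the smallest (1.637 mol F): C 3.000, H 6.000, F 1.000
≈ 3:6:1 → C3H6F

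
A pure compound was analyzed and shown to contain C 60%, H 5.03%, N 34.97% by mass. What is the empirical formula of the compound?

Assume 100 g: 60 g C, 5.03 g H, 34.97 g N.
Moles — C: 60 / 12.01 = 4.996 mol; H: 5.03 / 1.008 = 4.99 mol; N: 34.97 / 14.01 = 2.496 mol
Smallest is N at 2.496 mol; normalising gives C 2.001, H 1.999, N 1.000
Ratio ≈ 2:2:1, so the empirical formula is C2H2N

C2H2N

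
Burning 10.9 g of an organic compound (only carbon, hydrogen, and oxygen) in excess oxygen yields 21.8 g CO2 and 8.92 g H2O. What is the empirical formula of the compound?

mol C = 21.8 / 44.01 = 0.4953; mass C = 0.4953 × 12.01 = 5.949 g
mol H = 2 × (8.92 / 18.02) = 0.9900; mass H = 0.9900 × 1.008 = 0.9979 g
mass O = 10.9 − (6.947) = 3.953 g → mol O = 0.2471
Smallest is O at 0.2471 mol; normalising gives C 2.005, H 4.007, O 1.000
≈ 2:4:1 → C2H4O

C2H4O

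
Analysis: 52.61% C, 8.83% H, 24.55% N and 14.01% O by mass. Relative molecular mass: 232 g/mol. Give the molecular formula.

Assume 100 g: 52.61 g C, 8.83 g H, 24.55 g N, 14.01 g O.
C: 52.61 g ÷ 12.01 g/mol = 4.381 mol
H: 8.83 g ÷ 1.008 g/mol = 8.76 mol
N: 24.55 g ÷ 14.01 g/mol = 1.752 mol
O: 14.01 g ÷ 16.00 g/mol = 0.8756 mol
Divide by the smallest (0.8756 mol O): C 5.003, H 10.004, N 2.001, O 1.000
≈ 5:10:2:1 → C5H10N2O
Empirical-formula mass = 114.15 g/mol
n = 232 / 114.15 = 2.03 ≈ 2
Molecular formula = (C5H10N2O)×2 = C10H20N4O2

C10H20N4O2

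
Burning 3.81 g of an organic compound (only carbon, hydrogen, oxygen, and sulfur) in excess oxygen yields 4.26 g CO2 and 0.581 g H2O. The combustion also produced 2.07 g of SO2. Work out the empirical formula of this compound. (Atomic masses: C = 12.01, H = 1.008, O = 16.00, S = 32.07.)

mol C = 4.26 / 44.01 = 0.09680; mass C = 0.09680 × 12.01 = 1.163 g
mol H = 2 × (0.581 / 18.02) = 0.06448; mass H = 0.06448 × 1.008 = 0.06500 g
mol S = 2.07 / 64.07 = 0.03231; mass S = 1.036 g
mass O = 3.81 − (2.264) = 1.546 g → mol O = 0.09665
Ratios (÷ 0.03231): C 2.996, H 1.996, O 2.991, S 1.000
≈ 3:2:3:1 → C3H2O3S

C3H2O3S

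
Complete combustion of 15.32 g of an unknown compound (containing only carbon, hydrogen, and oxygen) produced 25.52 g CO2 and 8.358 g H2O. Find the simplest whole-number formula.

mol C = 25.52 / 44.01 = 0.5799; mass C = 0.5799 × 12.01 = 6.964 g
mol H = 2 × (8.358 / 18.02) = 0.9276; mass H = 0.9276 × 1.008 = 0.9351 g
mass O = 15.32 − (7.899) = 7.421 g → mol O = 0.4638
Divide by the smallest (0.4638 mol O): C 1.250, H 2.000, O 1.000
Scaling by 4: C 5.00, H 8.00, O 4.00 → C5H8O4

C5H8O4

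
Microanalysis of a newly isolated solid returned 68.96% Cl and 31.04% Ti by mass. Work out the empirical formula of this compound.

Cl3Ti

Assume 100 g: 68.96 g Cl, 31.04 g Ti.
n(Cl) = 68.96/35.45 = 1.945, n(Ti) = 31.04/47.87 = 0.6484
Divide by the smallest (0.6484 mol Ti): Cl 3.000, Ti 1.000
→ Cl3Ti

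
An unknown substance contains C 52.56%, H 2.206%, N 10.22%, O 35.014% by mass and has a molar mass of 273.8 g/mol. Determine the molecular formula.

Assume 100 g: 52.56 g C, 2.206 g H, 10.22 g N, 35.014 g O.
n(C) = 52.56/12.01 = 4.376, n(H) = 2.206/1.008 = 2.188, n(N) = 10.22/14.01 = 0.7295, n(O) = 35.014/16.00 = 2.188
Smallest is N at 0.7295 mol; normalising gives C 5.999, H 3.000, N 1.000, O 3.000
≈ 6:3:1:3 → C6H3NO3
Empirical-formula mass = 137.09 g/mol
n = 273.8 / 137.09 = 2.00 ≈ 2
Molecular formula = (C6H3NO3)×2 = C12H6N2O6

C12H6N2O6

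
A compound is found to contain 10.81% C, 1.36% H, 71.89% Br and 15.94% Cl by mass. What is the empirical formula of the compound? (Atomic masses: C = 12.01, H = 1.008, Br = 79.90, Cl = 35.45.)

Assume 100 g: 10.81 g C, 1.36 g H, 71.89 g Br, 15.94 g Cl.
Moles — C: 10.81 / 12.01 = 0.9001 mol; H: 1.36 / 1.008 = 1.349 mol; Br: 71.89 / 79.90 = 0.8997 mol; Cl: 15.94 / 35.45 = 0.4496 mol
Smallest is Cl at 0.4496 mol; normalising gives C 2.002, H 3.001, Br 2.001, Cl 1.000
→ C2H3Br2Cl

C2H3Br2Cl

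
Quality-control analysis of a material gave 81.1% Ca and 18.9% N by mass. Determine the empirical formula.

Ca3N2

Assume 100 g: 81.1 g Ca, 18.9 g N.
n(Ca) = 81.1/40.08 = 2.023, n(N) = 18.9/14.01 = 1.349
Ratios (÷ 1.349): Ca 1.500, N 1.000
×2: Ca 3.00, N 2.00 → Ca3N2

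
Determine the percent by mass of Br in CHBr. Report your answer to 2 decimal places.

Molar mass = 1(12.01) + 1(1.008) + 1(79.90) = 92.918 g/mol
Mass of Br per mole = 1 × 79.90 = 79.900 g
% Br = 79.900 / 92.918 × 100 = 85.99%

85.99%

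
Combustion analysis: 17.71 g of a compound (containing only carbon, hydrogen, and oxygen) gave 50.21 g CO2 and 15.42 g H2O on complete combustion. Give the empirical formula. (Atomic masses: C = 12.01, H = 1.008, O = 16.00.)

C8H12O

mol C = 50.21 / 44.01 = 1.141; mass C = 1.141 × 12.01 = 13.70 g
mol H = 2 × (15.42 / 18.02) = 1.711; mass H = 1.711 × 1.008 = 1.725 g
mass O = 17.71 − (15.43) = 2.283 g → mol O = 0.1427
Smallest is O at 0.1427 mol; normalising gives C 7.996, H 11.995, O 1.000
Ratio ≈ 8:12:1, so the empirical formula is C8H12O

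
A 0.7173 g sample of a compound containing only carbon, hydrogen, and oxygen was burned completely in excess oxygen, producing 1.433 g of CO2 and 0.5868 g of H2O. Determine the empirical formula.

mol C = 1.433 / 44.01 = 0.03256; mass C = 0.03256 × 12.01 = 0.3911 g
mol H = 2 × (0.5868 / 18.02) = 0.06513; mass H = 0.06513 × 1.008 = 0.06565 g
mass O = 0.7173 − (0.4567) = 0.2606 g → mol O = 0.01629
Divide by the smallest (0.01629 mol O): C 1.999, H 3.999, O 1.000
→ C2H4O

C2H4O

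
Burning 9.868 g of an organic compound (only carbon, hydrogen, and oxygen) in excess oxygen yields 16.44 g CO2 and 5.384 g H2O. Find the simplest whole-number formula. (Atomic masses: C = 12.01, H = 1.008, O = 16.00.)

mol C = 16.44 / 44.01 = 0.3736; mass C = 0.3736 × 12.01 = 4.486 g
mol H = 2 × (5.384 / 18.02) = 0.5976; mass H = 0.5976 × 1.008 = 0.6023 g
mass O = 9.868 − (5.089) = 4.779 g → mol O = 0.2987
Smallest is O at 0.2987 mol; normalising gives C 1.251, H 2.000, O 1.000
×4: C 5.00, H 8.00, O 4.00 → C5H8O4

C5H8O4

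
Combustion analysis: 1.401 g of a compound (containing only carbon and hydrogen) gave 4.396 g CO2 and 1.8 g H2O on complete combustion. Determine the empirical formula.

CH2

mol C = 4.396 / 44.01 = 0.09989; mass C = 0.09989 × 12.01 = 1.200 g
mol H = 2 × (1.8 / 18.02) = 0.1998; mass H = 0.1998 × 1.008 = 0.2014 g
Smallest is C at 0.09989 mol; normalising gives C 1.000, H 2.000
Ratio ≈ 1:2, so the empirical formula is CH2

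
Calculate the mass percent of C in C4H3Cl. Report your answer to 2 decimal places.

Molar mass = 4(12.01) + 3(1.008) + 1(35.45) = 86.514 g/mol
Mass of C per mole = 4 × 12.01 = 48.040 g
% C = 48.040 / 86.514 × 100 = 55.53%

55.53%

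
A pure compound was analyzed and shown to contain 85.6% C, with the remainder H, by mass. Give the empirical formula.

Assume 100 g: 85.6 g C, 14.4 g H.
n(C) = 85.6/12.01 = 7.127, n(H) = 14.4/1.008 = 14.29
Divide by the smallest (7.127 mol C): C 1.000, H 2.004
Ratio ≈ 1:2, so the empirical formula is CH2

CH2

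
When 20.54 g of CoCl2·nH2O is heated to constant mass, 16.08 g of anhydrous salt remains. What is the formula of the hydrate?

CoCl2·2H2O

Mass of water lost = 20.54 − 16.08 = 4.46 g → 4.46 / 18.02 = 0.2475 mol H2O
Molar mass of CoCl2 = 129.83 g/mol → mol CoCl2 = 16.08 / 129.83 = 0.1239
n = 0.2475 / 0.1239 = 2.00 ≈ 2 → CoCl2·2H2O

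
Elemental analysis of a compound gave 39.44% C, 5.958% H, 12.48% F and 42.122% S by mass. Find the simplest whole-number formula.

C5H9FS2

Assume 100 g: 39.44 g C, 5.958 g H, 12.48 g F, 42.122 g S.
Moles — C: 39.44 / 12.01 = 3.284 mol; H: 5.958 / 1.008 = 5.911 mol; F: 12.48 / 19.00 = 0.6568 mol; S: 42.122 / 32.07 = 1.313 mol
Ratios (÷ 0.6568): C 5.000, H 8.999, F 1.000, S 2.000
≈ 5:9:1:2 → C5H9FS2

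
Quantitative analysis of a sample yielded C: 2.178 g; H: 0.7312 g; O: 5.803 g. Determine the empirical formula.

Moles — C: 2.178 / 12.01 = 0.1813 mol; H: 0.7312 / 1.008 = 0.7254 mol; O: 5.803 / 16.00 = 0.3627 mol
Smallest is C at 0.1813 mol; normalising gives C 1.000, H 4.000, O 2.000
Ratio ≈ 1:4:2, so the empirical formula is CH4O2

CH4O2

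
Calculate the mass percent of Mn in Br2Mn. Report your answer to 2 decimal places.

Molar mass = 2(79.90) + 1(54.94) = 214.740 g/mol
Mass of Mn per mole = 1 × 54.94 = 54.940 g
% Mn = 54.940 / 214.740 × 100 = 25.58%

25.58%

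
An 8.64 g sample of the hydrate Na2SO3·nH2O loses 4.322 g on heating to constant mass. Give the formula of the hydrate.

Na2SO3·7H2O

Mass of anhydrous Na2SO3 = 8.64 − 4.322 = 4.318 g
mol H2O = 4.322 / 18.02 = 0.2398
Molar mass of Na2SO3 = 126.05 g/mol → mol Na2SO3 = 4.318 / 126.05 = 0.03426
n = 0.2398 / 0.03426 = 7.00 ≈ 7 → Na2SO3·7H2O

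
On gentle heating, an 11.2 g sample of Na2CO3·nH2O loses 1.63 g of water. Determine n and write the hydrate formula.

Mass of anhydrous Na2CO3 = 11.2 − 1.63 = 9.57 g
mol H2O = 1.63 / 18.02 = 0.09046
Molar mass of Na2CO3 = 105.99 g/mol → mol Na2CO3 = 9.57 / 105.99 = 0.09029
n = 0.09046 / 0.09029 = 1.00 ≈ 1 → Na2CO3·H2O

Na2CO3·H2O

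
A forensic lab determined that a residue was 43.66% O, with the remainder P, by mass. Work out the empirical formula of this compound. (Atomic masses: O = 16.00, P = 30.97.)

Assume 100 g: 43.66 g O, 56.34 g P.
Moles — O: 43.66 / 16.00 = 2.729 mol; P: 56.34 / 30.97 = 1.819 mol
Ratios (÷ 1.819): O 1.500, P 1.000
Multiply by 2: O 3.00, P 2.00 → O3P2

O3P2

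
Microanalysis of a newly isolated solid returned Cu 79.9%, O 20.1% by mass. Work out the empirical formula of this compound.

Assume 100 g: 79.9 g Cu, 20.1 g O.
n(Cu) = 79.9/63.55 = 1.257, n(O) = 20.1/16.00 = 1.256
Smallest is O at 1.256 mol; normalising gives Cu 1.001, O 1.000
→ CuO

CuO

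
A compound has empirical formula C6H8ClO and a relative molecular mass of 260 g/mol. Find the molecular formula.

C12H16Cl2O2

Empirical-formula mass = 131.57 g/mol
n = 260 / 131.57 = 1.98 ≈ 2
Molecular formula = (C6H8ClO)2 = C12H16Cl2O2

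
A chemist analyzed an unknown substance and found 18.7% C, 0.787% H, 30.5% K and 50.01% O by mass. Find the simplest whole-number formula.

C2HKO4

Assume 100 g: 18.7 g C, 0.787 g H, 30.5 g K, 50.01 g O.
C: 18.7 g ÷ 12.01 g/mol = 1.557 mol
H: 0.787 g ÷ 1.008 g/mol = 0.7808 mol
K: 30.5 g ÷ 39.10 g/mol = 0.7801 mol
O: 50.01 g ÷ 16.00 g/mol = 3.126 mol
Ratios (÷ 0.7801): C 1.996, H 1.001, K 1.000, O 4.007
≈ 2:1:1:4 → C2HKO4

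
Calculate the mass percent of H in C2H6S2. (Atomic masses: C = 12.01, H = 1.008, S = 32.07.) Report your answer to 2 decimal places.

Molar mass = 2(12.01) + 6(1.008) + 2(32.07) = 94.208 g/mol
Mass of H per mole = 6 × 1.008 = 6.048 g
% H = 6.048 / 94.208 × 100 = 6.42%

6.42%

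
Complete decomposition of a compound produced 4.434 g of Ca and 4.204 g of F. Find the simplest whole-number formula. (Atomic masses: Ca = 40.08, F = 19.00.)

CaF2

Ca: 4.434 g ÷ 40.08 g/mol = 0.1106 mol
F: 4.204 g ÷ 19.00 g/mol = 0.2213 mol
Smallest is Ca at 0.1106 mol; normalising gives Ca 1.000, F 2.000
Ratio ≈ 1:2, so the empirical formula is CaF2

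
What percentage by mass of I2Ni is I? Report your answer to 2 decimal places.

Molar mass = 2(126.90) + 1(58.69) = 312.490 g/mol
Mass of I per mole = 2 × 126.90 = 253.800 g
% I = 253.800 / 312.490 × 100 = 81.22%

81.22%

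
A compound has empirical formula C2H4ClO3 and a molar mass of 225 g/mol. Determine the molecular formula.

Empirical-formula mass = 111.50 g/mol
n = 225 / 111.50 = 2.02 ≈ 2
Molecular formula = (C2H4ClO3)2 = C4H8Cl2O6

C4H8Cl2O6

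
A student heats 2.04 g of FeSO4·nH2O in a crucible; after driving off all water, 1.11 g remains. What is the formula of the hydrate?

FeSO4·7H2O

Mass of water lost = 2.04 − 1.11 = 0.93 g → 0.93 / 18.02 = 0.05161 mol H2O
Molar mass of FeSO4 = 151.92 g/mol → mol FeSO4 = 1.11 / 151.92 = 0.007306
n = 0.05161 / 0.007306 = 7.06 ≈ 7 → FeSO4·7H2O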